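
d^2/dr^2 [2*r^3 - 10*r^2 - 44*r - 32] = 12*r - 20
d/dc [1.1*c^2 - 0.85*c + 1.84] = 2.2*c - 0.85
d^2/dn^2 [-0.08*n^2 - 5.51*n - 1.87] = -0.160000000000000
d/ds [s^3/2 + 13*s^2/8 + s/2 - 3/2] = 3*s^2/2 + 13*s/4 + 1/2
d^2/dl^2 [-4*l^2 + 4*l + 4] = -8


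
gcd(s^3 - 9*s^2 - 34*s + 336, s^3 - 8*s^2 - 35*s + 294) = s^2 - s - 42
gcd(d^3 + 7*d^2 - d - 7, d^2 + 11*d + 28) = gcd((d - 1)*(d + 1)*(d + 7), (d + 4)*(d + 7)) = d + 7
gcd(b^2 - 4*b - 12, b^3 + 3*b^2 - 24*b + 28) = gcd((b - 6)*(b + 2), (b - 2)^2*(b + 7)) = 1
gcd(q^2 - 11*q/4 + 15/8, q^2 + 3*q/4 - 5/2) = q - 5/4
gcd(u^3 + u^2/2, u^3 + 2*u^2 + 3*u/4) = u^2 + u/2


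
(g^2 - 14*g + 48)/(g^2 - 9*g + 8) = (g - 6)/(g - 1)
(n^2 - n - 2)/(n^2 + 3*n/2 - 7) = 2*(n + 1)/(2*n + 7)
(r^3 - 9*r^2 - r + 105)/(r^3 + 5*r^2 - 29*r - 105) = (r - 7)/(r + 7)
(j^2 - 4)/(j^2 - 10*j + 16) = (j + 2)/(j - 8)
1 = 1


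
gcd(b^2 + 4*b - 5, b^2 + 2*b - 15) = b + 5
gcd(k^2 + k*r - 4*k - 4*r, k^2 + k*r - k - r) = k + r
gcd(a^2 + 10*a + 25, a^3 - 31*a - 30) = a + 5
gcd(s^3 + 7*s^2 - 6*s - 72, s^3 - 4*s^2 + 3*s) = s - 3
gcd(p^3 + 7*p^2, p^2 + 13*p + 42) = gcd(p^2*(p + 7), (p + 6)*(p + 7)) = p + 7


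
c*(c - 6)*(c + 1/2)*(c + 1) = c^4 - 9*c^3/2 - 17*c^2/2 - 3*c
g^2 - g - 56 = (g - 8)*(g + 7)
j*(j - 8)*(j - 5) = j^3 - 13*j^2 + 40*j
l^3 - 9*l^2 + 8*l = l*(l - 8)*(l - 1)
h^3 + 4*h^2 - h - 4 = (h - 1)*(h + 1)*(h + 4)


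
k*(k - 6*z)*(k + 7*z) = k^3 + k^2*z - 42*k*z^2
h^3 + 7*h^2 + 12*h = h*(h + 3)*(h + 4)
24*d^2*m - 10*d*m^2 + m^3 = m*(-6*d + m)*(-4*d + m)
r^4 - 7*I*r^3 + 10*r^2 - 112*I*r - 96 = (r - 6*I)*(r - 4*I)*(r - I)*(r + 4*I)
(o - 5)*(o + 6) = o^2 + o - 30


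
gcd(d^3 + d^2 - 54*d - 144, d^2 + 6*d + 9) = d + 3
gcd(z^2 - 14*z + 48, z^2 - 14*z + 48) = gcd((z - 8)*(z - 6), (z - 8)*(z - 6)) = z^2 - 14*z + 48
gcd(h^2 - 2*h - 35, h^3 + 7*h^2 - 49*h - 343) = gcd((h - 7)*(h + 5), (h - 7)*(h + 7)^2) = h - 7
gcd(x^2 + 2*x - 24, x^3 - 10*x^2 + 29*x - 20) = x - 4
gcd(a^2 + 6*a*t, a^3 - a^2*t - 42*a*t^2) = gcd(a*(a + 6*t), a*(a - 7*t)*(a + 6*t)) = a^2 + 6*a*t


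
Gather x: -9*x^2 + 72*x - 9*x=-9*x^2 + 63*x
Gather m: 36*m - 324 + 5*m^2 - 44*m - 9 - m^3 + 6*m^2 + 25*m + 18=-m^3 + 11*m^2 + 17*m - 315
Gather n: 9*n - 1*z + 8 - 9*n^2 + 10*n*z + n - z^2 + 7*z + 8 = -9*n^2 + n*(10*z + 10) - z^2 + 6*z + 16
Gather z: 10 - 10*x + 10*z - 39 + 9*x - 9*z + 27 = -x + z - 2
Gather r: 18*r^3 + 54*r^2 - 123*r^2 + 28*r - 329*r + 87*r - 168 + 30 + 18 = 18*r^3 - 69*r^2 - 214*r - 120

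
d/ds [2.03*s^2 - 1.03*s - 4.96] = 4.06*s - 1.03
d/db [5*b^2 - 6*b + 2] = 10*b - 6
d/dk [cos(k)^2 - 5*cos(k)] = (5 - 2*cos(k))*sin(k)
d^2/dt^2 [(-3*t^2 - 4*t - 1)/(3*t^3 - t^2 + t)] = 2*(-27*t^6 - 108*t^5 + 9*t^4 + 29*t^3 - 12*t^2 + 3*t - 1)/(t^3*(27*t^6 - 27*t^5 + 36*t^4 - 19*t^3 + 12*t^2 - 3*t + 1))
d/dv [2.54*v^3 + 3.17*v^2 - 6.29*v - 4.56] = 7.62*v^2 + 6.34*v - 6.29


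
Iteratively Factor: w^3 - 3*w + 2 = (w - 1)*(w^2 + w - 2) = (w - 1)^2*(w + 2)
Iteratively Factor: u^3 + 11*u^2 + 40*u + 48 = (u + 4)*(u^2 + 7*u + 12) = (u + 4)^2*(u + 3)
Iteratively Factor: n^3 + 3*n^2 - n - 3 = (n + 3)*(n^2 - 1) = (n + 1)*(n + 3)*(n - 1)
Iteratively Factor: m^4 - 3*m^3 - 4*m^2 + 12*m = (m)*(m^3 - 3*m^2 - 4*m + 12) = m*(m - 3)*(m^2 - 4) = m*(m - 3)*(m - 2)*(m + 2)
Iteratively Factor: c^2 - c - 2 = (c - 2)*(c + 1)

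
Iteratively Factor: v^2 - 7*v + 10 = (v - 5)*(v - 2)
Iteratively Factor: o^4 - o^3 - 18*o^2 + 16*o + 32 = (o - 2)*(o^3 + o^2 - 16*o - 16) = (o - 2)*(o + 1)*(o^2 - 16) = (o - 4)*(o - 2)*(o + 1)*(o + 4)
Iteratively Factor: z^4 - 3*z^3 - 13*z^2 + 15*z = (z - 1)*(z^3 - 2*z^2 - 15*z) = z*(z - 1)*(z^2 - 2*z - 15) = z*(z - 1)*(z + 3)*(z - 5)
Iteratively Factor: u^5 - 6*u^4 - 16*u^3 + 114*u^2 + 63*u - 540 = (u - 5)*(u^4 - u^3 - 21*u^2 + 9*u + 108) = (u - 5)*(u - 4)*(u^3 + 3*u^2 - 9*u - 27) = (u - 5)*(u - 4)*(u + 3)*(u^2 - 9) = (u - 5)*(u - 4)*(u + 3)^2*(u - 3)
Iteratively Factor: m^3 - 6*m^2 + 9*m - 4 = (m - 1)*(m^2 - 5*m + 4) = (m - 4)*(m - 1)*(m - 1)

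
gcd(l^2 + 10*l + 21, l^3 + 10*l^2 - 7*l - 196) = l + 7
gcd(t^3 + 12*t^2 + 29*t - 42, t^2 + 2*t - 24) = t + 6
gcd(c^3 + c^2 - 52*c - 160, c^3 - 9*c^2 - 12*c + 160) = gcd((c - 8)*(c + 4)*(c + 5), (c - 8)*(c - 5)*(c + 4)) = c^2 - 4*c - 32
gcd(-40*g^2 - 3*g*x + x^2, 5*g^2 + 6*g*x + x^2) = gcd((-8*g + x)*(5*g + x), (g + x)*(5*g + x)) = 5*g + x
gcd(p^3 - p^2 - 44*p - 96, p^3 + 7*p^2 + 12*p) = p^2 + 7*p + 12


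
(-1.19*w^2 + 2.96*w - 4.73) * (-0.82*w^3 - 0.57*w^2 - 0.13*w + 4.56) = 0.9758*w^5 - 1.7489*w^4 + 2.3461*w^3 - 3.1151*w^2 + 14.1125*w - 21.5688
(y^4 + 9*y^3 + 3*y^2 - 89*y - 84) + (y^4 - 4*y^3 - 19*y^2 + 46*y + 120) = 2*y^4 + 5*y^3 - 16*y^2 - 43*y + 36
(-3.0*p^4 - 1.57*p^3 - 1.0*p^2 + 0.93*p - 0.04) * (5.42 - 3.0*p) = 9.0*p^5 - 11.55*p^4 - 5.5094*p^3 - 8.21*p^2 + 5.1606*p - 0.2168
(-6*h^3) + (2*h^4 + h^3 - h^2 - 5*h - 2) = 2*h^4 - 5*h^3 - h^2 - 5*h - 2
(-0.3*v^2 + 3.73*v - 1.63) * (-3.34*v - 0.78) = 1.002*v^3 - 12.2242*v^2 + 2.5348*v + 1.2714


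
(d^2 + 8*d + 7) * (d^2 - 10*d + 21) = d^4 - 2*d^3 - 52*d^2 + 98*d + 147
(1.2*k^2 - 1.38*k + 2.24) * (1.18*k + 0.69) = 1.416*k^3 - 0.8004*k^2 + 1.691*k + 1.5456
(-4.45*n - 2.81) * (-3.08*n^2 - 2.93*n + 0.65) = 13.706*n^3 + 21.6933*n^2 + 5.3408*n - 1.8265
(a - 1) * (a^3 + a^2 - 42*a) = a^4 - 43*a^2 + 42*a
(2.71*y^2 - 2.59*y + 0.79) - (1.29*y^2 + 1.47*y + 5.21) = 1.42*y^2 - 4.06*y - 4.42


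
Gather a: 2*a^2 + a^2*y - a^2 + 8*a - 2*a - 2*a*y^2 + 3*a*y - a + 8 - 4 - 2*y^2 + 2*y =a^2*(y + 1) + a*(-2*y^2 + 3*y + 5) - 2*y^2 + 2*y + 4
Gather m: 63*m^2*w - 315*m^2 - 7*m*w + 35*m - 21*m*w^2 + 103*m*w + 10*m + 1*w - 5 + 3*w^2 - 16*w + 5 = m^2*(63*w - 315) + m*(-21*w^2 + 96*w + 45) + 3*w^2 - 15*w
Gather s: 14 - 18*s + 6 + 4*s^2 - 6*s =4*s^2 - 24*s + 20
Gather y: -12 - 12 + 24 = 0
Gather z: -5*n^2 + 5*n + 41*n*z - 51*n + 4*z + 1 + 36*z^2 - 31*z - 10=-5*n^2 - 46*n + 36*z^2 + z*(41*n - 27) - 9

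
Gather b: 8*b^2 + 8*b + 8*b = 8*b^2 + 16*b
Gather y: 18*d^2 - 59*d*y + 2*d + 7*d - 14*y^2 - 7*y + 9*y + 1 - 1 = 18*d^2 + 9*d - 14*y^2 + y*(2 - 59*d)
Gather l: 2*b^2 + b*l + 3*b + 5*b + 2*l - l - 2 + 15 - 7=2*b^2 + 8*b + l*(b + 1) + 6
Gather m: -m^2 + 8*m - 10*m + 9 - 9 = -m^2 - 2*m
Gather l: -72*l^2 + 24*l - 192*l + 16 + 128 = -72*l^2 - 168*l + 144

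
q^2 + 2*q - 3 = (q - 1)*(q + 3)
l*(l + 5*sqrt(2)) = l^2 + 5*sqrt(2)*l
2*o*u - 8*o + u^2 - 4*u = (2*o + u)*(u - 4)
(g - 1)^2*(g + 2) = g^3 - 3*g + 2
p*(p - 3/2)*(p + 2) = p^3 + p^2/2 - 3*p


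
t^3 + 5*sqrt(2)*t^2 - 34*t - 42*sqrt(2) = (t - 3*sqrt(2))*(t + sqrt(2))*(t + 7*sqrt(2))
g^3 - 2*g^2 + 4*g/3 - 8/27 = (g - 2/3)^3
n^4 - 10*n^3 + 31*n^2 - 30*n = n*(n - 5)*(n - 3)*(n - 2)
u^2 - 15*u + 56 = (u - 8)*(u - 7)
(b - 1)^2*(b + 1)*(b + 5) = b^4 + 4*b^3 - 6*b^2 - 4*b + 5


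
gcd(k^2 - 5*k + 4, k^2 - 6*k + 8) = k - 4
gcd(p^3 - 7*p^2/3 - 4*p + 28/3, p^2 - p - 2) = p - 2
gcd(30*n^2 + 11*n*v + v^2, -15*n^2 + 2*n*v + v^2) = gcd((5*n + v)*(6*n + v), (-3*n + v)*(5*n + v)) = 5*n + v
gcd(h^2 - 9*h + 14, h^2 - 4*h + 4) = h - 2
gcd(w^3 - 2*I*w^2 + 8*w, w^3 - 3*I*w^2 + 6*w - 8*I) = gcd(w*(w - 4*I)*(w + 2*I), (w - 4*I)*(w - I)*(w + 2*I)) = w^2 - 2*I*w + 8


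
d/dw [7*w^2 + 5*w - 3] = 14*w + 5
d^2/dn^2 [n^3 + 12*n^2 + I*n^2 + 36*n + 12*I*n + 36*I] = 6*n + 24 + 2*I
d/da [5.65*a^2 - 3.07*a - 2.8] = 11.3*a - 3.07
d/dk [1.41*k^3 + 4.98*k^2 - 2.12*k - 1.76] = 4.23*k^2 + 9.96*k - 2.12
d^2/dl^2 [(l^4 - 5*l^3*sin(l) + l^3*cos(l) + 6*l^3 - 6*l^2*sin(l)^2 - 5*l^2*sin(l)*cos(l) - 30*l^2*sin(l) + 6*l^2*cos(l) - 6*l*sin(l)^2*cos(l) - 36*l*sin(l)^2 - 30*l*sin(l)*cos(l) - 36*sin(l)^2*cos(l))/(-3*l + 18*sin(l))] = sqrt(2)*l^2*sin(l + pi/4)/3 + 10*l*sin(l)/3 + 2*l*sin(2*l)/3 + 2*l*cos(l)/3 - 2*l + 10*sin(l)/3 + 4*sin(2*l) - 14*cos(l)/3 - 2*cos(2*l)/3 - 4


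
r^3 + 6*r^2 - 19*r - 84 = (r - 4)*(r + 3)*(r + 7)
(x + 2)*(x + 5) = x^2 + 7*x + 10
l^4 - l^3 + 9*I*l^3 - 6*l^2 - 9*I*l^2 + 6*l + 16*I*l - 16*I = (l - 1)*(l - I)*(l + 2*I)*(l + 8*I)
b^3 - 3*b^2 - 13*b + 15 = (b - 5)*(b - 1)*(b + 3)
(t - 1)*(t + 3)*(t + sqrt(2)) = t^3 + sqrt(2)*t^2 + 2*t^2 - 3*t + 2*sqrt(2)*t - 3*sqrt(2)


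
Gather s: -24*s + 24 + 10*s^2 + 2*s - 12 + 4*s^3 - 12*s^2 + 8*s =4*s^3 - 2*s^2 - 14*s + 12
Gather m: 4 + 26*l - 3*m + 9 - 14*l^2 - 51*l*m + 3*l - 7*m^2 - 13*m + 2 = -14*l^2 + 29*l - 7*m^2 + m*(-51*l - 16) + 15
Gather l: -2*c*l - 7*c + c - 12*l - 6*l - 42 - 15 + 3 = -6*c + l*(-2*c - 18) - 54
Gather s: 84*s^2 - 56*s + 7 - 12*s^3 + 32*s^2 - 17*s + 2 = -12*s^3 + 116*s^2 - 73*s + 9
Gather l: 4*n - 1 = 4*n - 1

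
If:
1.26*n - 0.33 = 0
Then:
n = 0.26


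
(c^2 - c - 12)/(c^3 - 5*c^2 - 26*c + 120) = (c + 3)/(c^2 - c - 30)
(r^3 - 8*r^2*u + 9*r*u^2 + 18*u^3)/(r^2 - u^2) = (r^2 - 9*r*u + 18*u^2)/(r - u)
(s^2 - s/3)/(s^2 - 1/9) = 3*s/(3*s + 1)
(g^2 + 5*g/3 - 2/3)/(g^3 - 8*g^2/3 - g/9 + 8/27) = 9*(g + 2)/(9*g^2 - 21*g - 8)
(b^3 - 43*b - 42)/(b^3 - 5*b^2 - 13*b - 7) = (b + 6)/(b + 1)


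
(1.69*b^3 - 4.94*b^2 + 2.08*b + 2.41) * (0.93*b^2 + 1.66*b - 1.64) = 1.5717*b^5 - 1.7888*b^4 - 9.0376*b^3 + 13.7957*b^2 + 0.5894*b - 3.9524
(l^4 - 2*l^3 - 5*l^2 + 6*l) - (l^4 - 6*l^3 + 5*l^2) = 4*l^3 - 10*l^2 + 6*l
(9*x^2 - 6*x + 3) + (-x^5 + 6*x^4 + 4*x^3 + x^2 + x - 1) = -x^5 + 6*x^4 + 4*x^3 + 10*x^2 - 5*x + 2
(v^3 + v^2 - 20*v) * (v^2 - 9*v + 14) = v^5 - 8*v^4 - 15*v^3 + 194*v^2 - 280*v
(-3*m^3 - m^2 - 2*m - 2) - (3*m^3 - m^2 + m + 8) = -6*m^3 - 3*m - 10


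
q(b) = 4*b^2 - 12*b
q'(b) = 8*b - 12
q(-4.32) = 126.49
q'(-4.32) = -46.56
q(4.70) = 31.96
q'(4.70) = 25.60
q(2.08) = -7.65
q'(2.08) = 4.64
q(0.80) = -7.04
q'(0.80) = -5.60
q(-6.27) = 232.49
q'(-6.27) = -62.16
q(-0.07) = 0.86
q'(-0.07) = -12.56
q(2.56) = -4.51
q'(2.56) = 8.48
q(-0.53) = 7.48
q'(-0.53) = -16.24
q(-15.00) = 1080.00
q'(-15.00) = -132.00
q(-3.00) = 72.00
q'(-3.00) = -36.00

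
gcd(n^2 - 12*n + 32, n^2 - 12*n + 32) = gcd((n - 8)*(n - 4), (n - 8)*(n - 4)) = n^2 - 12*n + 32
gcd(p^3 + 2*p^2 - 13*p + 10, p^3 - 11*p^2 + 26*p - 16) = p^2 - 3*p + 2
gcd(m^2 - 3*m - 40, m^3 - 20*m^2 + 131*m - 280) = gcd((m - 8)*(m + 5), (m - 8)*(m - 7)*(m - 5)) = m - 8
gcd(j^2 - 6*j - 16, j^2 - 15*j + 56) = j - 8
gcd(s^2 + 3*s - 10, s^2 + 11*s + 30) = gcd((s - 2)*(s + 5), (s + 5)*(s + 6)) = s + 5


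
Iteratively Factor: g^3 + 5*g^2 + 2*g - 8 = (g - 1)*(g^2 + 6*g + 8) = (g - 1)*(g + 2)*(g + 4)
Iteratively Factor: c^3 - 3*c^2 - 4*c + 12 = (c - 2)*(c^2 - c - 6) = (c - 3)*(c - 2)*(c + 2)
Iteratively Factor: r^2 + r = (r + 1)*(r)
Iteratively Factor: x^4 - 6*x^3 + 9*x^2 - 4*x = (x - 1)*(x^3 - 5*x^2 + 4*x) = x*(x - 1)*(x^2 - 5*x + 4) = x*(x - 4)*(x - 1)*(x - 1)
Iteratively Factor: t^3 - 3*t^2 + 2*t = (t - 2)*(t^2 - t) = t*(t - 2)*(t - 1)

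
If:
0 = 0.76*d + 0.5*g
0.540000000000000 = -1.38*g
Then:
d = 0.26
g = -0.39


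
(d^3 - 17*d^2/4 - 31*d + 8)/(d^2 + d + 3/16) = 4*(4*d^3 - 17*d^2 - 124*d + 32)/(16*d^2 + 16*d + 3)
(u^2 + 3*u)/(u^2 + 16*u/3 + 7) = 3*u/(3*u + 7)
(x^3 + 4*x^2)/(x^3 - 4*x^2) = (x + 4)/(x - 4)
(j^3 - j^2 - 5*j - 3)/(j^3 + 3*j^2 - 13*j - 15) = (j + 1)/(j + 5)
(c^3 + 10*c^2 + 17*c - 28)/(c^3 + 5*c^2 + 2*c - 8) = (c + 7)/(c + 2)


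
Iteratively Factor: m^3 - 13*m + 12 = (m - 1)*(m^2 + m - 12) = (m - 1)*(m + 4)*(m - 3)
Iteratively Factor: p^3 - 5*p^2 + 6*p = (p)*(p^2 - 5*p + 6) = p*(p - 2)*(p - 3)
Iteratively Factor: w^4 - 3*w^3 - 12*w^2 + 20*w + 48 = (w - 3)*(w^3 - 12*w - 16) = (w - 4)*(w - 3)*(w^2 + 4*w + 4) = (w - 4)*(w - 3)*(w + 2)*(w + 2)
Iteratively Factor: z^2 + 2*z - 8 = (z - 2)*(z + 4)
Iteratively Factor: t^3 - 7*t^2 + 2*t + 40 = (t - 5)*(t^2 - 2*t - 8) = (t - 5)*(t + 2)*(t - 4)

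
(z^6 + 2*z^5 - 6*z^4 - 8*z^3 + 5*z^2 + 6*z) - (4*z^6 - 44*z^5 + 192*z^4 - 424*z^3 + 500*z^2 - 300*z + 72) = -3*z^6 + 46*z^5 - 198*z^4 + 416*z^3 - 495*z^2 + 306*z - 72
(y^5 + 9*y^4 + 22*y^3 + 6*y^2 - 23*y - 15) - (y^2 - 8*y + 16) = y^5 + 9*y^4 + 22*y^3 + 5*y^2 - 15*y - 31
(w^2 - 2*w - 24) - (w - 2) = w^2 - 3*w - 22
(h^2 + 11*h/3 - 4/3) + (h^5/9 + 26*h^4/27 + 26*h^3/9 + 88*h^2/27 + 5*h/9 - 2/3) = h^5/9 + 26*h^4/27 + 26*h^3/9 + 115*h^2/27 + 38*h/9 - 2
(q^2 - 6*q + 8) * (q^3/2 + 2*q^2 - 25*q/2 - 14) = q^5/2 - q^4 - 41*q^3/2 + 77*q^2 - 16*q - 112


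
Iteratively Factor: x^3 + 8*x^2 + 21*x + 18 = (x + 3)*(x^2 + 5*x + 6) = (x + 2)*(x + 3)*(x + 3)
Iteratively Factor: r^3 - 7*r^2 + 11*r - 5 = (r - 1)*(r^2 - 6*r + 5) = (r - 1)^2*(r - 5)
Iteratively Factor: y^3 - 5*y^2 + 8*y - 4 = (y - 1)*(y^2 - 4*y + 4) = (y - 2)*(y - 1)*(y - 2)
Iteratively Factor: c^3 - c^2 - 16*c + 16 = (c + 4)*(c^2 - 5*c + 4) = (c - 1)*(c + 4)*(c - 4)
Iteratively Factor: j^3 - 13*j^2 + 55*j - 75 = (j - 3)*(j^2 - 10*j + 25) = (j - 5)*(j - 3)*(j - 5)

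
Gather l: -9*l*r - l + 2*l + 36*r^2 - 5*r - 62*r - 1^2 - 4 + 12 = l*(1 - 9*r) + 36*r^2 - 67*r + 7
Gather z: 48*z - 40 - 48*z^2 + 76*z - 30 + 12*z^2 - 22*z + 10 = -36*z^2 + 102*z - 60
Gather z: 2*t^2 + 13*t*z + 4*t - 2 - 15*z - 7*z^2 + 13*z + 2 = 2*t^2 + 4*t - 7*z^2 + z*(13*t - 2)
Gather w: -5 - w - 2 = -w - 7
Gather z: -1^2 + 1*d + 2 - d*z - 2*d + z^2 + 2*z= -d + z^2 + z*(2 - d) + 1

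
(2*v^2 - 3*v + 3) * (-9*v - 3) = -18*v^3 + 21*v^2 - 18*v - 9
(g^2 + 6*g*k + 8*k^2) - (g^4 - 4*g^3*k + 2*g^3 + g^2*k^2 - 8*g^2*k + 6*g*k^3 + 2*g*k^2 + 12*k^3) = -g^4 + 4*g^3*k - 2*g^3 - g^2*k^2 + 8*g^2*k + g^2 - 6*g*k^3 - 2*g*k^2 + 6*g*k - 12*k^3 + 8*k^2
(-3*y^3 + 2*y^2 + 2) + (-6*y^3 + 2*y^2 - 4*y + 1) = -9*y^3 + 4*y^2 - 4*y + 3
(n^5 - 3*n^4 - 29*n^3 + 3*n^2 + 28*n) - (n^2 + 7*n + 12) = n^5 - 3*n^4 - 29*n^3 + 2*n^2 + 21*n - 12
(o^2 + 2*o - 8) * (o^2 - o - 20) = o^4 + o^3 - 30*o^2 - 32*o + 160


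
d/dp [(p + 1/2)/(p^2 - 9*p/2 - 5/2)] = -1/(p^2 - 10*p + 25)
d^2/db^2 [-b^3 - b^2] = -6*b - 2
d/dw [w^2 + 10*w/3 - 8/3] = 2*w + 10/3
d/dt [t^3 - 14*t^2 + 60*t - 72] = 3*t^2 - 28*t + 60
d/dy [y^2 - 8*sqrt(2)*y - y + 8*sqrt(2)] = 2*y - 8*sqrt(2) - 1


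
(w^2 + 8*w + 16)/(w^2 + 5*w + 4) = (w + 4)/(w + 1)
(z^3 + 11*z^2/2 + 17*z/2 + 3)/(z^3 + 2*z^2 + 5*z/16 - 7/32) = 16*(z^2 + 5*z + 6)/(16*z^2 + 24*z - 7)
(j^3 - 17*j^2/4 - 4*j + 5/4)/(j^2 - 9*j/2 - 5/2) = (4*j^2 + 3*j - 1)/(2*(2*j + 1))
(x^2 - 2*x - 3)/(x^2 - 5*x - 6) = (x - 3)/(x - 6)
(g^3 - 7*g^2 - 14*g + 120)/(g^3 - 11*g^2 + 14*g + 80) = (g^2 - 2*g - 24)/(g^2 - 6*g - 16)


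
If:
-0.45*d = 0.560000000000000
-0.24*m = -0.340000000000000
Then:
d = -1.24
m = 1.42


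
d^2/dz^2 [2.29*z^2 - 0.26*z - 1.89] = 4.58000000000000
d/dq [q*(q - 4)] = 2*q - 4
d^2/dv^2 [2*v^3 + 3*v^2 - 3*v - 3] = 12*v + 6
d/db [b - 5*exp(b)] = 1 - 5*exp(b)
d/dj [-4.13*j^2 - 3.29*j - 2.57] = -8.26*j - 3.29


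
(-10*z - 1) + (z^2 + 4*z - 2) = z^2 - 6*z - 3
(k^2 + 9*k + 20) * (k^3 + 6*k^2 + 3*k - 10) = k^5 + 15*k^4 + 77*k^3 + 137*k^2 - 30*k - 200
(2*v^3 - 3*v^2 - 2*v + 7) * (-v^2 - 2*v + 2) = -2*v^5 - v^4 + 12*v^3 - 9*v^2 - 18*v + 14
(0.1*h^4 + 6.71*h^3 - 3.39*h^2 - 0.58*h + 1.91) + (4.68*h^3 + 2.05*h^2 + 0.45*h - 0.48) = 0.1*h^4 + 11.39*h^3 - 1.34*h^2 - 0.13*h + 1.43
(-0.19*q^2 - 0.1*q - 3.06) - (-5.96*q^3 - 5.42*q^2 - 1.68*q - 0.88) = 5.96*q^3 + 5.23*q^2 + 1.58*q - 2.18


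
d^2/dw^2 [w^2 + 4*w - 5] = 2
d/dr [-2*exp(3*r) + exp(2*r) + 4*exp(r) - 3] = 2*(-3*exp(2*r) + exp(r) + 2)*exp(r)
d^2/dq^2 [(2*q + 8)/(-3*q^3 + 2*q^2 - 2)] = 4*(-q^2*(q + 4)*(9*q - 4)^2 + (9*q^2 - 4*q + (q + 4)*(9*q - 2))*(3*q^3 - 2*q^2 + 2))/(3*q^3 - 2*q^2 + 2)^3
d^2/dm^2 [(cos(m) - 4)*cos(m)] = 4*cos(m) - 2*cos(2*m)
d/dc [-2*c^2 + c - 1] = 1 - 4*c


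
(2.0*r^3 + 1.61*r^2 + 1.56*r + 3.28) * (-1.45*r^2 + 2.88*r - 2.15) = -2.9*r^5 + 3.4255*r^4 - 1.9252*r^3 - 3.7247*r^2 + 6.0924*r - 7.052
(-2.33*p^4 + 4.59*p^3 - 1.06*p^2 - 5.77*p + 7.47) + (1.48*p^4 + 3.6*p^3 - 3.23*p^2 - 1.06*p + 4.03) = -0.85*p^4 + 8.19*p^3 - 4.29*p^2 - 6.83*p + 11.5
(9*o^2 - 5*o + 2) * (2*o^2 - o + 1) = 18*o^4 - 19*o^3 + 18*o^2 - 7*o + 2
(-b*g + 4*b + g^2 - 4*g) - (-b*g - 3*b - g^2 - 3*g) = 7*b + 2*g^2 - g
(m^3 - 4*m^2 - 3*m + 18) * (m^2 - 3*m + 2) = m^5 - 7*m^4 + 11*m^3 + 19*m^2 - 60*m + 36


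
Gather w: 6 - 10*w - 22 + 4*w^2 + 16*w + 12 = 4*w^2 + 6*w - 4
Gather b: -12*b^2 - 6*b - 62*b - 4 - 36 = -12*b^2 - 68*b - 40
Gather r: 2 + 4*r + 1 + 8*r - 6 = 12*r - 3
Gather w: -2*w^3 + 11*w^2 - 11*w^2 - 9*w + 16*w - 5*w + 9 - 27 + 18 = -2*w^3 + 2*w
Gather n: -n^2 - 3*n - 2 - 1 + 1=-n^2 - 3*n - 2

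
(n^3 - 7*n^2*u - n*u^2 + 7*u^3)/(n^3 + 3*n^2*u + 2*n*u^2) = (n^2 - 8*n*u + 7*u^2)/(n*(n + 2*u))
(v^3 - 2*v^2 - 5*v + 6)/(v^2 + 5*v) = (v^3 - 2*v^2 - 5*v + 6)/(v*(v + 5))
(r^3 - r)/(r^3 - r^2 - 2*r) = (r - 1)/(r - 2)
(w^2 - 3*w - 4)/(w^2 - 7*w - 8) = (w - 4)/(w - 8)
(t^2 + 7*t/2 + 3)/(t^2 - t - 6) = (t + 3/2)/(t - 3)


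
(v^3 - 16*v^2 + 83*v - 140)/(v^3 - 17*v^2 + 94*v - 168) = (v - 5)/(v - 6)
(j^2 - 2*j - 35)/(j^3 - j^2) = (j^2 - 2*j - 35)/(j^2*(j - 1))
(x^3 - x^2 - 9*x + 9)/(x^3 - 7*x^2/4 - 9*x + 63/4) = 4*(x - 1)/(4*x - 7)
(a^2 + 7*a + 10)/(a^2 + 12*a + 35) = (a + 2)/(a + 7)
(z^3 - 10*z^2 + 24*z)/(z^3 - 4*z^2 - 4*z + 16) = z*(z - 6)/(z^2 - 4)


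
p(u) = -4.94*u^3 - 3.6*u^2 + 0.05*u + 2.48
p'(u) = -14.82*u^2 - 7.2*u + 0.05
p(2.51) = -98.19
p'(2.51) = -111.39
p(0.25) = 2.19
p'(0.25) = -2.68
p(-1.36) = 8.18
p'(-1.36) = -17.57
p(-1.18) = 5.52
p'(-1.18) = -12.09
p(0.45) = 1.32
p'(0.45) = -6.19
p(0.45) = 1.32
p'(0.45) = -6.19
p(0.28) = 2.10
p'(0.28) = -3.13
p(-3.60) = 186.12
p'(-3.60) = -166.10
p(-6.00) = 939.62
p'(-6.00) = -490.27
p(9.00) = -3889.93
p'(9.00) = -1265.17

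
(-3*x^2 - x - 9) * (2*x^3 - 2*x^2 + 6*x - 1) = -6*x^5 + 4*x^4 - 34*x^3 + 15*x^2 - 53*x + 9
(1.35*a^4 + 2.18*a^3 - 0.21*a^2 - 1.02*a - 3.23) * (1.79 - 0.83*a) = -1.1205*a^5 + 0.6071*a^4 + 4.0765*a^3 + 0.4707*a^2 + 0.8551*a - 5.7817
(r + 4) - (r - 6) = 10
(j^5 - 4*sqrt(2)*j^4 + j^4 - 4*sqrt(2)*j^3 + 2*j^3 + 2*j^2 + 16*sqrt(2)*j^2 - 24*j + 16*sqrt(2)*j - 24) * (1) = j^5 - 4*sqrt(2)*j^4 + j^4 - 4*sqrt(2)*j^3 + 2*j^3 + 2*j^2 + 16*sqrt(2)*j^2 - 24*j + 16*sqrt(2)*j - 24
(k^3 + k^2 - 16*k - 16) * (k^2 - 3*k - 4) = k^5 - 2*k^4 - 23*k^3 + 28*k^2 + 112*k + 64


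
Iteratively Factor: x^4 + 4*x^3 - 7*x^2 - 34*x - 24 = (x + 1)*(x^3 + 3*x^2 - 10*x - 24) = (x + 1)*(x + 4)*(x^2 - x - 6) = (x + 1)*(x + 2)*(x + 4)*(x - 3)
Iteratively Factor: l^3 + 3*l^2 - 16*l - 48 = (l + 4)*(l^2 - l - 12) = (l + 3)*(l + 4)*(l - 4)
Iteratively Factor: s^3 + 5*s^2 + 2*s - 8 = (s + 2)*(s^2 + 3*s - 4) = (s + 2)*(s + 4)*(s - 1)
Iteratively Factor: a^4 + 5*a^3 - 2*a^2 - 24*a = (a)*(a^3 + 5*a^2 - 2*a - 24) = a*(a + 3)*(a^2 + 2*a - 8) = a*(a - 2)*(a + 3)*(a + 4)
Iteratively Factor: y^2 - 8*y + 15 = (y - 3)*(y - 5)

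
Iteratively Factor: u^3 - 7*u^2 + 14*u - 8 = (u - 1)*(u^2 - 6*u + 8) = (u - 2)*(u - 1)*(u - 4)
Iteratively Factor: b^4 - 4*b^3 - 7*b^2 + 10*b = (b - 1)*(b^3 - 3*b^2 - 10*b) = (b - 1)*(b + 2)*(b^2 - 5*b) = (b - 5)*(b - 1)*(b + 2)*(b)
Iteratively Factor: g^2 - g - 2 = (g - 2)*(g + 1)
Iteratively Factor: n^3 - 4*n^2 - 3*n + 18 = (n - 3)*(n^2 - n - 6) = (n - 3)*(n + 2)*(n - 3)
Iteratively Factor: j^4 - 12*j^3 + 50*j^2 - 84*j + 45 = (j - 3)*(j^3 - 9*j^2 + 23*j - 15) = (j - 3)^2*(j^2 - 6*j + 5) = (j - 5)*(j - 3)^2*(j - 1)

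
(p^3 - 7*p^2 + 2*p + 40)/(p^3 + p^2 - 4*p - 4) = (p^2 - 9*p + 20)/(p^2 - p - 2)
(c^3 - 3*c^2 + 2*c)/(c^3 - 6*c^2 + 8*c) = (c - 1)/(c - 4)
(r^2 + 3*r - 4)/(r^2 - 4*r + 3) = (r + 4)/(r - 3)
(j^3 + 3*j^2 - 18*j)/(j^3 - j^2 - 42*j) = (j - 3)/(j - 7)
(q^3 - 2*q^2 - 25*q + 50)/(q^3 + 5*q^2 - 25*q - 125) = (q - 2)/(q + 5)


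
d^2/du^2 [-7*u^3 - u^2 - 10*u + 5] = -42*u - 2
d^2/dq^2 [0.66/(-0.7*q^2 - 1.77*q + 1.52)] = (0.6468*q^2 + 1.63548*q - 0.66*(1.4*q + 1.77)*(2.8*q + 3.54) - 1.40448)/(0.7*q^2 + 1.77*q - 1.52)^3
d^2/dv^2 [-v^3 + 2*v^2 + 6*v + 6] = 4 - 6*v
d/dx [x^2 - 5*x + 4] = 2*x - 5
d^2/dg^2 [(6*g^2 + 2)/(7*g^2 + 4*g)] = 4*(-84*g^3 + 147*g^2 + 84*g + 16)/(g^3*(343*g^3 + 588*g^2 + 336*g + 64))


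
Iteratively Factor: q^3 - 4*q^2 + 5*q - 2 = (q - 1)*(q^2 - 3*q + 2) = (q - 1)^2*(q - 2)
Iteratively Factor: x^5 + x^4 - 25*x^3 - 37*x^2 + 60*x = (x + 4)*(x^4 - 3*x^3 - 13*x^2 + 15*x) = (x - 1)*(x + 4)*(x^3 - 2*x^2 - 15*x) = (x - 5)*(x - 1)*(x + 4)*(x^2 + 3*x) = (x - 5)*(x - 1)*(x + 3)*(x + 4)*(x)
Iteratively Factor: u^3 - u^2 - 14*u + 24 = (u - 3)*(u^2 + 2*u - 8) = (u - 3)*(u + 4)*(u - 2)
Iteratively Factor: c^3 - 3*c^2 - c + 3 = (c - 1)*(c^2 - 2*c - 3) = (c - 3)*(c - 1)*(c + 1)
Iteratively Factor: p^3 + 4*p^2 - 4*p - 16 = (p - 2)*(p^2 + 6*p + 8) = (p - 2)*(p + 2)*(p + 4)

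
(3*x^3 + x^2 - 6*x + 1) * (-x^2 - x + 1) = -3*x^5 - 4*x^4 + 8*x^3 + 6*x^2 - 7*x + 1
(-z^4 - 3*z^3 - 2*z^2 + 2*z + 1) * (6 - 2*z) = 2*z^5 - 14*z^3 - 16*z^2 + 10*z + 6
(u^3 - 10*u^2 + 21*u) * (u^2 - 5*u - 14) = u^5 - 15*u^4 + 57*u^3 + 35*u^2 - 294*u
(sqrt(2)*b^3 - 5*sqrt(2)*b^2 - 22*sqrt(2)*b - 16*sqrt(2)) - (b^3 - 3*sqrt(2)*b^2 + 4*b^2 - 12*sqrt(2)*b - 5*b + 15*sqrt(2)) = -b^3 + sqrt(2)*b^3 - 4*b^2 - 2*sqrt(2)*b^2 - 10*sqrt(2)*b + 5*b - 31*sqrt(2)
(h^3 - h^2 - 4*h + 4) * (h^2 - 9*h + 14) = h^5 - 10*h^4 + 19*h^3 + 26*h^2 - 92*h + 56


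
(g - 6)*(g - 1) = g^2 - 7*g + 6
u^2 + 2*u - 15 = (u - 3)*(u + 5)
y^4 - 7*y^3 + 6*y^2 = y^2*(y - 6)*(y - 1)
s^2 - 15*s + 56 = (s - 8)*(s - 7)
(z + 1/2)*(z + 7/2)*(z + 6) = z^3 + 10*z^2 + 103*z/4 + 21/2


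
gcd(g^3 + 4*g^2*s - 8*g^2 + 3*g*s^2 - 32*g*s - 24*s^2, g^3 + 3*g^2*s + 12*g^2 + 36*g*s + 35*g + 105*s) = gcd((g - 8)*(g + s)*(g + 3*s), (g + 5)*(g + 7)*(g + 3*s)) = g + 3*s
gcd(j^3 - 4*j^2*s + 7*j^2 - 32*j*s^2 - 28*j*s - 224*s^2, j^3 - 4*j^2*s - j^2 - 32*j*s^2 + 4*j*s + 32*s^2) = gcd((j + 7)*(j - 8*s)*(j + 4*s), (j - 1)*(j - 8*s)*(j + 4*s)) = -j^2 + 4*j*s + 32*s^2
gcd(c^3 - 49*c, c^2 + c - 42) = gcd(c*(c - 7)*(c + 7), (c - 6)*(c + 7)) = c + 7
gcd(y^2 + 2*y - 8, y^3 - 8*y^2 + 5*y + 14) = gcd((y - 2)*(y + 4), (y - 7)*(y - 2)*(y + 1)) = y - 2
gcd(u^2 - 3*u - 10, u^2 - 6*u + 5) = u - 5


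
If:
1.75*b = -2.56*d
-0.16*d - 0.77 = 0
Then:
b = 7.04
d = -4.81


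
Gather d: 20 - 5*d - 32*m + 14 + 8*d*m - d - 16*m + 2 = d*(8*m - 6) - 48*m + 36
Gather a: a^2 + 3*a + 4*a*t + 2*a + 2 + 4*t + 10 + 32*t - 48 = a^2 + a*(4*t + 5) + 36*t - 36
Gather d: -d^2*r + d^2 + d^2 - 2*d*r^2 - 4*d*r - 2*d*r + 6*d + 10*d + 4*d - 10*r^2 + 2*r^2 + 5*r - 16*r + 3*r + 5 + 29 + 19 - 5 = d^2*(2 - r) + d*(-2*r^2 - 6*r + 20) - 8*r^2 - 8*r + 48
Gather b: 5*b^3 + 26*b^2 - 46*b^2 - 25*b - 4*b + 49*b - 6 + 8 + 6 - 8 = 5*b^3 - 20*b^2 + 20*b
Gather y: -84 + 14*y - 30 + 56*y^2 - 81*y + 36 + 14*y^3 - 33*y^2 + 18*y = 14*y^3 + 23*y^2 - 49*y - 78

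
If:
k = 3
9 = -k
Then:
No Solution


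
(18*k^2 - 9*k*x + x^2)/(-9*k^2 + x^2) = (-6*k + x)/(3*k + x)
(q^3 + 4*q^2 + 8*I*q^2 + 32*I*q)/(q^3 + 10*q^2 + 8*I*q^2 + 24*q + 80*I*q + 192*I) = q/(q + 6)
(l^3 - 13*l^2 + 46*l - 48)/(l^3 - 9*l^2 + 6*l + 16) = (l - 3)/(l + 1)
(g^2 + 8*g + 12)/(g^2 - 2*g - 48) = (g + 2)/(g - 8)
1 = 1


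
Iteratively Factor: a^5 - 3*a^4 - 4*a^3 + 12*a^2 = (a + 2)*(a^4 - 5*a^3 + 6*a^2) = a*(a + 2)*(a^3 - 5*a^2 + 6*a) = a^2*(a + 2)*(a^2 - 5*a + 6) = a^2*(a - 3)*(a + 2)*(a - 2)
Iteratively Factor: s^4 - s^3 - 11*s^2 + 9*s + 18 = (s + 1)*(s^3 - 2*s^2 - 9*s + 18) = (s - 2)*(s + 1)*(s^2 - 9) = (s - 2)*(s + 1)*(s + 3)*(s - 3)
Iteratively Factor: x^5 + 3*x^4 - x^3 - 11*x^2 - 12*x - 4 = (x - 2)*(x^4 + 5*x^3 + 9*x^2 + 7*x + 2) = (x - 2)*(x + 2)*(x^3 + 3*x^2 + 3*x + 1) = (x - 2)*(x + 1)*(x + 2)*(x^2 + 2*x + 1) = (x - 2)*(x + 1)^2*(x + 2)*(x + 1)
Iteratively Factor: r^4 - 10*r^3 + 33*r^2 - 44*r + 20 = (r - 2)*(r^3 - 8*r^2 + 17*r - 10) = (r - 2)*(r - 1)*(r^2 - 7*r + 10) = (r - 2)^2*(r - 1)*(r - 5)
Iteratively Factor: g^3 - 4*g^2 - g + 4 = (g - 1)*(g^2 - 3*g - 4) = (g - 1)*(g + 1)*(g - 4)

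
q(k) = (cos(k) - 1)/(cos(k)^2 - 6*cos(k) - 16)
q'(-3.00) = -0.04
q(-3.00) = 0.22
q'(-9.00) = -0.11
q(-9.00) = 0.20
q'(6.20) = -0.00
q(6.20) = 0.00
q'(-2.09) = -0.12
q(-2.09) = 0.12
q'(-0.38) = -0.02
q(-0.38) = 0.00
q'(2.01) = 0.12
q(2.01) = 0.11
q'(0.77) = 0.04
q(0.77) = 0.01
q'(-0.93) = -0.05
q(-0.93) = 0.02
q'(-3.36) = 0.06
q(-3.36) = 0.22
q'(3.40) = -0.07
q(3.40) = 0.21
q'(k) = (2*sin(k)*cos(k) - 6*sin(k))*(cos(k) - 1)/(cos(k)^2 - 6*cos(k) - 16)^2 - sin(k)/(cos(k)^2 - 6*cos(k) - 16) = (cos(k)^2 - 2*cos(k) + 22)*sin(k)/(sin(k)^2 + 6*cos(k) + 15)^2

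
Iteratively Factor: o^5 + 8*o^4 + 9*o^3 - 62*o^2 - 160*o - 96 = (o + 1)*(o^4 + 7*o^3 + 2*o^2 - 64*o - 96) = (o - 3)*(o + 1)*(o^3 + 10*o^2 + 32*o + 32) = (o - 3)*(o + 1)*(o + 4)*(o^2 + 6*o + 8) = (o - 3)*(o + 1)*(o + 4)^2*(o + 2)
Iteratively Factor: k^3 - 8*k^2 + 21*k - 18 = (k - 2)*(k^2 - 6*k + 9) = (k - 3)*(k - 2)*(k - 3)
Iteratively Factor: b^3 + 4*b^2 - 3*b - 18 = (b + 3)*(b^2 + b - 6) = (b + 3)^2*(b - 2)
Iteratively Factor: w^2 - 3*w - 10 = (w + 2)*(w - 5)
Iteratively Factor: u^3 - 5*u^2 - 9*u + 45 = (u - 5)*(u^2 - 9) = (u - 5)*(u - 3)*(u + 3)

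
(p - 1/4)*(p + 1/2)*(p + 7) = p^3 + 29*p^2/4 + 13*p/8 - 7/8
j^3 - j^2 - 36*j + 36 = (j - 6)*(j - 1)*(j + 6)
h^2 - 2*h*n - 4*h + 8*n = (h - 4)*(h - 2*n)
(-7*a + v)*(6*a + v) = -42*a^2 - a*v + v^2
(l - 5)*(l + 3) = l^2 - 2*l - 15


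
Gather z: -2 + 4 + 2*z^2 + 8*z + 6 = 2*z^2 + 8*z + 8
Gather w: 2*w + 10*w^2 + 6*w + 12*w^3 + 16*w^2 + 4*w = 12*w^3 + 26*w^2 + 12*w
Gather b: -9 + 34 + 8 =33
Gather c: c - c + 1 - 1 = 0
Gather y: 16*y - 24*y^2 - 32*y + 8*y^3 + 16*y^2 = 8*y^3 - 8*y^2 - 16*y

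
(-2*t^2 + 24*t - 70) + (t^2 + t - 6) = -t^2 + 25*t - 76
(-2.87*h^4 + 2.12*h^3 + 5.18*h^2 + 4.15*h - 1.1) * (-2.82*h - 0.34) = 8.0934*h^5 - 5.0026*h^4 - 15.3284*h^3 - 13.4642*h^2 + 1.691*h + 0.374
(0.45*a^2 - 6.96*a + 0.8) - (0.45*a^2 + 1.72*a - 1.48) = 2.28 - 8.68*a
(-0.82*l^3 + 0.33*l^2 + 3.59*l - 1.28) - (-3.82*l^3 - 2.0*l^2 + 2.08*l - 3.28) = 3.0*l^3 + 2.33*l^2 + 1.51*l + 2.0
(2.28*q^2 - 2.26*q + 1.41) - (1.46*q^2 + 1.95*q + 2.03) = 0.82*q^2 - 4.21*q - 0.62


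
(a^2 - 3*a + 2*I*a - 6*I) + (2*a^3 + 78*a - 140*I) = 2*a^3 + a^2 + 75*a + 2*I*a - 146*I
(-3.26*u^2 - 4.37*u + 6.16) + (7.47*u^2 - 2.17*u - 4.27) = 4.21*u^2 - 6.54*u + 1.89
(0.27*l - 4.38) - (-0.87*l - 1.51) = 1.14*l - 2.87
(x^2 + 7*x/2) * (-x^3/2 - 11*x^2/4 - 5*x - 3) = -x^5/2 - 9*x^4/2 - 117*x^3/8 - 41*x^2/2 - 21*x/2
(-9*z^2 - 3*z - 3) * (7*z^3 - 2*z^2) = -63*z^5 - 3*z^4 - 15*z^3 + 6*z^2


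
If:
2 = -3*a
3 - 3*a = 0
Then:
No Solution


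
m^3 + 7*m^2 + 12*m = m*(m + 3)*(m + 4)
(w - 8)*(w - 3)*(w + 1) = w^3 - 10*w^2 + 13*w + 24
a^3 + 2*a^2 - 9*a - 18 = (a - 3)*(a + 2)*(a + 3)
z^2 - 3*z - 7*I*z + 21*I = (z - 3)*(z - 7*I)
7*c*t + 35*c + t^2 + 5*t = (7*c + t)*(t + 5)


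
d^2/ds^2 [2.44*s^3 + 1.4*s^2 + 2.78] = 14.64*s + 2.8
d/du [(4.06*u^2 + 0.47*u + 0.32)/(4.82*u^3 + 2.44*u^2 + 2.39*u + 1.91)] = (-19.5692*u^4 - 4.5308*u^3 + 3.9294*u^2 + 13.9476*u + 0.1329)/(23.2324*u^6 + 23.5216*u^5 + 28.9932*u^4 + 30.0756*u^3 + 15.0329*u^2 + 9.1298*u + 3.6481)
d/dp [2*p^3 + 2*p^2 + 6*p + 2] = 6*p^2 + 4*p + 6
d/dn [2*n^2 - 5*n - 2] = 4*n - 5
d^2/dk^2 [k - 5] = 0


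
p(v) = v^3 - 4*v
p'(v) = 3*v^2 - 4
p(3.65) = 34.03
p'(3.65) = 35.97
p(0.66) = -2.35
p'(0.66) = -2.69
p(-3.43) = -26.63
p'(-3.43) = 31.29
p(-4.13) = -53.92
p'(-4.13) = 47.17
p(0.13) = -0.52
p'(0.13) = -3.95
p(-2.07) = -0.59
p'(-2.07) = 8.85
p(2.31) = 3.09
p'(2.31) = 12.01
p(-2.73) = -9.43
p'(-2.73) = 18.36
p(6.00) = 192.00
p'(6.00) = 104.00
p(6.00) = 192.00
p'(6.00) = 104.00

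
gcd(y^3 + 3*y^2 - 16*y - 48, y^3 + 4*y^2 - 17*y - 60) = y^2 - y - 12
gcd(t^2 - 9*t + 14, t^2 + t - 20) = 1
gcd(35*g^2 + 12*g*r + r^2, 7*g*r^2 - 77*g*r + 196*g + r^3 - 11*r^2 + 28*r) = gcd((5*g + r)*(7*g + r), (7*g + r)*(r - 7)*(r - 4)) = 7*g + r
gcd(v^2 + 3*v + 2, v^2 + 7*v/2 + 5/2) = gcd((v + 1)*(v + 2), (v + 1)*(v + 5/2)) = v + 1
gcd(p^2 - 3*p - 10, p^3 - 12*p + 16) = 1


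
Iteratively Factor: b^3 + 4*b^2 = (b)*(b^2 + 4*b) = b*(b + 4)*(b)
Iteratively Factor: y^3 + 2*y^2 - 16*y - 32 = (y - 4)*(y^2 + 6*y + 8) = (y - 4)*(y + 2)*(y + 4)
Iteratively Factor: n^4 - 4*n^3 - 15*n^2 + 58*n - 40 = (n - 1)*(n^3 - 3*n^2 - 18*n + 40) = (n - 5)*(n - 1)*(n^2 + 2*n - 8) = (n - 5)*(n - 1)*(n + 4)*(n - 2)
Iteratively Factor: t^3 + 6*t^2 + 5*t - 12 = (t + 3)*(t^2 + 3*t - 4) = (t + 3)*(t + 4)*(t - 1)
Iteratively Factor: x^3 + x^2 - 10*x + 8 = (x + 4)*(x^2 - 3*x + 2) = (x - 2)*(x + 4)*(x - 1)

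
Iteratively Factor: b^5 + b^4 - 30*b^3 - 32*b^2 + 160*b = (b + 4)*(b^4 - 3*b^3 - 18*b^2 + 40*b) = (b - 5)*(b + 4)*(b^3 + 2*b^2 - 8*b) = (b - 5)*(b + 4)^2*(b^2 - 2*b) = (b - 5)*(b - 2)*(b + 4)^2*(b)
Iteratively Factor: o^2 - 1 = (o + 1)*(o - 1)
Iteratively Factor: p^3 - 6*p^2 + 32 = (p - 4)*(p^2 - 2*p - 8) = (p - 4)^2*(p + 2)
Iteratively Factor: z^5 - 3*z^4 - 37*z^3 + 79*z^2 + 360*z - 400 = (z + 4)*(z^4 - 7*z^3 - 9*z^2 + 115*z - 100) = (z - 5)*(z + 4)*(z^3 - 2*z^2 - 19*z + 20) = (z - 5)*(z - 1)*(z + 4)*(z^2 - z - 20) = (z - 5)*(z - 1)*(z + 4)^2*(z - 5)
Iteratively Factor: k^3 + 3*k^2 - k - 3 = (k + 1)*(k^2 + 2*k - 3) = (k - 1)*(k + 1)*(k + 3)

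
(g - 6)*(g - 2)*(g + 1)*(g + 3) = g^4 - 4*g^3 - 17*g^2 + 24*g + 36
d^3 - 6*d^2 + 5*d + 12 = (d - 4)*(d - 3)*(d + 1)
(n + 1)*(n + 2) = n^2 + 3*n + 2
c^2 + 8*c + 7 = (c + 1)*(c + 7)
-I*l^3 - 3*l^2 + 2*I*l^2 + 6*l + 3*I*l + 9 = (l - 3)*(l - 3*I)*(-I*l - I)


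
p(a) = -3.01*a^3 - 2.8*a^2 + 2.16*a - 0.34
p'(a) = -9.03*a^2 - 5.6*a + 2.16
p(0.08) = -0.19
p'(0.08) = 1.65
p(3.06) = -106.19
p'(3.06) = -99.53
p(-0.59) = -1.97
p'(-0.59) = 2.32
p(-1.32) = -1.15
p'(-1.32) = -6.18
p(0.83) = -2.20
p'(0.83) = -8.71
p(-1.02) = -2.26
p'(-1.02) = -1.52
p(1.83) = -24.21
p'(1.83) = -38.33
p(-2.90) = 43.26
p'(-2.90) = -57.54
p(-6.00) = 536.06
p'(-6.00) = -289.32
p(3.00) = -100.33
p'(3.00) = -95.91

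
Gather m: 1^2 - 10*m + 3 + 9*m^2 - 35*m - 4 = 9*m^2 - 45*m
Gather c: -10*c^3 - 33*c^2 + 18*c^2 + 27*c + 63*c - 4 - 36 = -10*c^3 - 15*c^2 + 90*c - 40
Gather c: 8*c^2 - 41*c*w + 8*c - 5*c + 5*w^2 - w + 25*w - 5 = 8*c^2 + c*(3 - 41*w) + 5*w^2 + 24*w - 5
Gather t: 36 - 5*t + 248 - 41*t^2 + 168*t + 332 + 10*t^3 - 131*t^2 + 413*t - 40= 10*t^3 - 172*t^2 + 576*t + 576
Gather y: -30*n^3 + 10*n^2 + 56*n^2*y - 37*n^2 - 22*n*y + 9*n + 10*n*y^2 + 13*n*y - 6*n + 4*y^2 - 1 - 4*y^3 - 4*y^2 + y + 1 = -30*n^3 - 27*n^2 + 10*n*y^2 + 3*n - 4*y^3 + y*(56*n^2 - 9*n + 1)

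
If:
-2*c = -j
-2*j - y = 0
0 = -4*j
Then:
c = 0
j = 0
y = 0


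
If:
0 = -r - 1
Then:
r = -1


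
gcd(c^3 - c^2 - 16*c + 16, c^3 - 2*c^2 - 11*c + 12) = c^2 - 5*c + 4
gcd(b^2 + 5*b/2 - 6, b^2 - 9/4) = b - 3/2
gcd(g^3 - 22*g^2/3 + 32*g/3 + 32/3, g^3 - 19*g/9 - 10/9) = g + 2/3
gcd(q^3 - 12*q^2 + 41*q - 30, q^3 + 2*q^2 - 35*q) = q - 5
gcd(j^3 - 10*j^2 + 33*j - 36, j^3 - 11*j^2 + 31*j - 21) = j - 3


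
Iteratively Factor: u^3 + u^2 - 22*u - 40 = (u - 5)*(u^2 + 6*u + 8) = (u - 5)*(u + 2)*(u + 4)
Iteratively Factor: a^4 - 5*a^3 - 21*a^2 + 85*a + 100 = (a - 5)*(a^3 - 21*a - 20) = (a - 5)*(a + 1)*(a^2 - a - 20) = (a - 5)*(a + 1)*(a + 4)*(a - 5)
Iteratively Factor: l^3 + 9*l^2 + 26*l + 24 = (l + 3)*(l^2 + 6*l + 8) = (l + 3)*(l + 4)*(l + 2)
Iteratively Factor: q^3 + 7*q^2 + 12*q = (q)*(q^2 + 7*q + 12) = q*(q + 3)*(q + 4)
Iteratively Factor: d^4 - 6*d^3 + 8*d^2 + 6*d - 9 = (d - 1)*(d^3 - 5*d^2 + 3*d + 9) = (d - 3)*(d - 1)*(d^2 - 2*d - 3) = (d - 3)^2*(d - 1)*(d + 1)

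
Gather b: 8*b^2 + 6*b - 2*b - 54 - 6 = 8*b^2 + 4*b - 60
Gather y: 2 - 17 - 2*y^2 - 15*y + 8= -2*y^2 - 15*y - 7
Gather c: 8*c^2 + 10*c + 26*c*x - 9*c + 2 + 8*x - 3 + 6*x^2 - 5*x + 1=8*c^2 + c*(26*x + 1) + 6*x^2 + 3*x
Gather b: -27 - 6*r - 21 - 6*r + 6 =-12*r - 42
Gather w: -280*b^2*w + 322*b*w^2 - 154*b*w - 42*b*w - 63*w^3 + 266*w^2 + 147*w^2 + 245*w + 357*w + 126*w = -63*w^3 + w^2*(322*b + 413) + w*(-280*b^2 - 196*b + 728)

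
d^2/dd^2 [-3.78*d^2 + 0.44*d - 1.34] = -7.56000000000000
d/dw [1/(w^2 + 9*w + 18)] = (-2*w - 9)/(w^2 + 9*w + 18)^2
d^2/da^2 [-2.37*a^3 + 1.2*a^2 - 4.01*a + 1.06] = 2.4 - 14.22*a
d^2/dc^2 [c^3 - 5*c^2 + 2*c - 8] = 6*c - 10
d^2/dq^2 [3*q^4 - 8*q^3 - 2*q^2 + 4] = 36*q^2 - 48*q - 4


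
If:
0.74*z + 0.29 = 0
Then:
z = -0.39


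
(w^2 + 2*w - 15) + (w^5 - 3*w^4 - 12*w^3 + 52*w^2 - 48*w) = w^5 - 3*w^4 - 12*w^3 + 53*w^2 - 46*w - 15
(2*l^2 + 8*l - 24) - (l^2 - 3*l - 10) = l^2 + 11*l - 14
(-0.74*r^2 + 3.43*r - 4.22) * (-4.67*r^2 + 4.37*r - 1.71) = 3.4558*r^4 - 19.2519*r^3 + 35.9619*r^2 - 24.3067*r + 7.2162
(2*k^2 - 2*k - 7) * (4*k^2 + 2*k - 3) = 8*k^4 - 4*k^3 - 38*k^2 - 8*k + 21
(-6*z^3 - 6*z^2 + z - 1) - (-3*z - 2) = -6*z^3 - 6*z^2 + 4*z + 1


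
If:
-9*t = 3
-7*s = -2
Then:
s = 2/7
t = -1/3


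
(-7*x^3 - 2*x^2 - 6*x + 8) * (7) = -49*x^3 - 14*x^2 - 42*x + 56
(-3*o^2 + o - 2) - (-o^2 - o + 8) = -2*o^2 + 2*o - 10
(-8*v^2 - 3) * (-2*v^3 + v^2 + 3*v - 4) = 16*v^5 - 8*v^4 - 18*v^3 + 29*v^2 - 9*v + 12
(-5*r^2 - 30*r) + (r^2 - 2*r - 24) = -4*r^2 - 32*r - 24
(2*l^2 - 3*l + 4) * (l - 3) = 2*l^3 - 9*l^2 + 13*l - 12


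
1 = 1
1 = 1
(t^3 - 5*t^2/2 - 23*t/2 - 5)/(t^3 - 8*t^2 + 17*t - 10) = (t^2 + 5*t/2 + 1)/(t^2 - 3*t + 2)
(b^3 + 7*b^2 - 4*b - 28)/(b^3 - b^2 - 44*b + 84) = (b + 2)/(b - 6)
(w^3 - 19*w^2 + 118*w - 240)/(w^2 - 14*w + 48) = w - 5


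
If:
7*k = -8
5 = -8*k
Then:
No Solution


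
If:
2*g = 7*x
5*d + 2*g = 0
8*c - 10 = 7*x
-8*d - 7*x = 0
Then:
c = 5/4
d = 0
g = 0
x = 0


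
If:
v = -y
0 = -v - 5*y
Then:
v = 0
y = 0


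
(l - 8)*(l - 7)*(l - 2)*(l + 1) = l^4 - 16*l^3 + 69*l^2 - 26*l - 112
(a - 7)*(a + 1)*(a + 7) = a^3 + a^2 - 49*a - 49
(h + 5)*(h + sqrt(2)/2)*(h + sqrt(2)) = h^3 + 3*sqrt(2)*h^2/2 + 5*h^2 + h + 15*sqrt(2)*h/2 + 5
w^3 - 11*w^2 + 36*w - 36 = (w - 6)*(w - 3)*(w - 2)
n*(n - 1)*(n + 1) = n^3 - n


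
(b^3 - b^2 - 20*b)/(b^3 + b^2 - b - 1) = b*(b^2 - b - 20)/(b^3 + b^2 - b - 1)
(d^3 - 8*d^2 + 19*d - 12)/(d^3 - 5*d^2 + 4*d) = (d - 3)/d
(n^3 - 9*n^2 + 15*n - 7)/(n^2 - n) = n - 8 + 7/n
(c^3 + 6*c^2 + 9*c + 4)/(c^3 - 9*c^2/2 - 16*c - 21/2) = 2*(c^2 + 5*c + 4)/(2*c^2 - 11*c - 21)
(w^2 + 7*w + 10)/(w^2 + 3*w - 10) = (w + 2)/(w - 2)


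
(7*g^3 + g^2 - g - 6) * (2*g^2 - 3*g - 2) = 14*g^5 - 19*g^4 - 19*g^3 - 11*g^2 + 20*g + 12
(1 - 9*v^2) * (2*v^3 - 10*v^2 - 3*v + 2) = -18*v^5 + 90*v^4 + 29*v^3 - 28*v^2 - 3*v + 2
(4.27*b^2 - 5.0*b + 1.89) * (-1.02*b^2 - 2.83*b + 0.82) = -4.3554*b^4 - 6.9841*b^3 + 15.7236*b^2 - 9.4487*b + 1.5498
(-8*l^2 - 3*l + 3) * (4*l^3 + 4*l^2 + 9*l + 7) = -32*l^5 - 44*l^4 - 72*l^3 - 71*l^2 + 6*l + 21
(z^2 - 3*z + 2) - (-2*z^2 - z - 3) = 3*z^2 - 2*z + 5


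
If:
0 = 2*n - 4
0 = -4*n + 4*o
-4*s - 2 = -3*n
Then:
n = 2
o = 2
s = 1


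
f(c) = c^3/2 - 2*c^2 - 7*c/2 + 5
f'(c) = 3*c^2/2 - 4*c - 7/2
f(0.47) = 2.97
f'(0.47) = -5.05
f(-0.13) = 5.42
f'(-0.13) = -2.95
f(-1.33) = 4.94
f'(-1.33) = 4.47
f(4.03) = -8.86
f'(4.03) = 4.74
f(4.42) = -6.37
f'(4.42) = 8.12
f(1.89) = -5.38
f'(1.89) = -5.70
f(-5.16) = -98.89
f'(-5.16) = 57.08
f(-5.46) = -116.90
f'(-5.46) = 63.06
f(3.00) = -10.00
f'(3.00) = -2.00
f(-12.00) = -1105.00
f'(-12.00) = 260.50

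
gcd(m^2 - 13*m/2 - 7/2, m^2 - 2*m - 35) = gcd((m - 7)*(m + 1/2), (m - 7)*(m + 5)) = m - 7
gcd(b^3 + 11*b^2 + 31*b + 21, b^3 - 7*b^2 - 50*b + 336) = b + 7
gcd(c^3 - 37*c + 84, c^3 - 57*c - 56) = c + 7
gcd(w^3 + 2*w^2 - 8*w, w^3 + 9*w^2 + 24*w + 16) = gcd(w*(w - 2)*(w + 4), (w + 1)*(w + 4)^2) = w + 4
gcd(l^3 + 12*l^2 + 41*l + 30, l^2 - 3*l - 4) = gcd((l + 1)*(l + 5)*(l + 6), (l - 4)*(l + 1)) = l + 1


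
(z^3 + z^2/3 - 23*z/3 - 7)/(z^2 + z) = z - 2/3 - 7/z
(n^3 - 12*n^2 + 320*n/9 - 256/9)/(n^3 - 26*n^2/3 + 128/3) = (n - 4/3)/(n + 2)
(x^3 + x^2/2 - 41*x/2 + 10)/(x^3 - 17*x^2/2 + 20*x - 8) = (x + 5)/(x - 4)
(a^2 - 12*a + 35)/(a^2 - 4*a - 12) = (-a^2 + 12*a - 35)/(-a^2 + 4*a + 12)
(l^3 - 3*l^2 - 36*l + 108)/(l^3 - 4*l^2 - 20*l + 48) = (l^2 + 3*l - 18)/(l^2 + 2*l - 8)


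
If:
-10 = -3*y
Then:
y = 10/3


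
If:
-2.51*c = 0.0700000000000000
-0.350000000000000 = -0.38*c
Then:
No Solution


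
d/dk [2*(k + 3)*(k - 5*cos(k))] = 2*k + 2*(k + 3)*(5*sin(k) + 1) - 10*cos(k)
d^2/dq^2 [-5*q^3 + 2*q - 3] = -30*q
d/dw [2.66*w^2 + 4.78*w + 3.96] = 5.32*w + 4.78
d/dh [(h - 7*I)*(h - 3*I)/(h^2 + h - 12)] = (h^2*(1 + 10*I) + 18*h + 21 + 120*I)/(h^4 + 2*h^3 - 23*h^2 - 24*h + 144)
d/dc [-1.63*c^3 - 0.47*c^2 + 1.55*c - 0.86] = -4.89*c^2 - 0.94*c + 1.55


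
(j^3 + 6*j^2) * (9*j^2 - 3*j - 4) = 9*j^5 + 51*j^4 - 22*j^3 - 24*j^2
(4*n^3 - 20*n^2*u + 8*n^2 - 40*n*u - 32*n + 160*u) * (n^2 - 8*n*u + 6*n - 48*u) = 4*n^5 - 52*n^4*u + 32*n^4 + 160*n^3*u^2 - 416*n^3*u + 16*n^3 + 1280*n^2*u^2 - 208*n^2*u - 192*n^2 + 640*n*u^2 + 2496*n*u - 7680*u^2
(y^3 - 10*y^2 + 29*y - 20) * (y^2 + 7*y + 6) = y^5 - 3*y^4 - 35*y^3 + 123*y^2 + 34*y - 120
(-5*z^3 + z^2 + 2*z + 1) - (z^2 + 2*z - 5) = 6 - 5*z^3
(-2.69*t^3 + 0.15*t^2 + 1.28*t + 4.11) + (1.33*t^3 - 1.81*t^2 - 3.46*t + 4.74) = -1.36*t^3 - 1.66*t^2 - 2.18*t + 8.85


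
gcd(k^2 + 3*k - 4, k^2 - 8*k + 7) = k - 1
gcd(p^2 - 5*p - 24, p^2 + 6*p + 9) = p + 3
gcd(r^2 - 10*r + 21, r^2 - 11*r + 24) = r - 3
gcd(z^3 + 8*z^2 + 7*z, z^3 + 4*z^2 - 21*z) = z^2 + 7*z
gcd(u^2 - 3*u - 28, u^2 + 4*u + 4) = 1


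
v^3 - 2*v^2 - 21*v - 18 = (v - 6)*(v + 1)*(v + 3)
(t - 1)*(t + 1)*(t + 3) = t^3 + 3*t^2 - t - 3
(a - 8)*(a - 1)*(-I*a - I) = -I*a^3 + 8*I*a^2 + I*a - 8*I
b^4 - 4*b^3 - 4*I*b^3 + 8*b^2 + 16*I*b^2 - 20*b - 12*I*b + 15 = (b - 3)*(b - 1)*(b - 5*I)*(b + I)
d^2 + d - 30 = (d - 5)*(d + 6)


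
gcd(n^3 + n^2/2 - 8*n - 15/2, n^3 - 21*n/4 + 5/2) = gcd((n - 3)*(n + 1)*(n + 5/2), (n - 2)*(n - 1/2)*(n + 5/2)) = n + 5/2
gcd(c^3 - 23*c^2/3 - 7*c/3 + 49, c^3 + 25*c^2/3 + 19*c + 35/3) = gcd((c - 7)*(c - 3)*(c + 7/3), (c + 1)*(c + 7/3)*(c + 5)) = c + 7/3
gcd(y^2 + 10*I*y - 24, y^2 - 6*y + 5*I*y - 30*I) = 1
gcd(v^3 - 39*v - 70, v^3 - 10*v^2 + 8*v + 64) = v + 2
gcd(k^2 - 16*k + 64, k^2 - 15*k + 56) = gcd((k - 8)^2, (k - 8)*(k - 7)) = k - 8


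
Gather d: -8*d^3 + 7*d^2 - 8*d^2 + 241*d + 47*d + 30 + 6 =-8*d^3 - d^2 + 288*d + 36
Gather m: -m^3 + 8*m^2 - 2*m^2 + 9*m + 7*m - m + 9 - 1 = -m^3 + 6*m^2 + 15*m + 8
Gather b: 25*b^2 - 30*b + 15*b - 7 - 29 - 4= 25*b^2 - 15*b - 40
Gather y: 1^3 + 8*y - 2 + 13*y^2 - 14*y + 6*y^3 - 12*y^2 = 6*y^3 + y^2 - 6*y - 1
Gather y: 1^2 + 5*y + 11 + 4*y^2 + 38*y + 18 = 4*y^2 + 43*y + 30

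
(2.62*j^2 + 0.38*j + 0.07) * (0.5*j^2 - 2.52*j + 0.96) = 1.31*j^4 - 6.4124*j^3 + 1.5926*j^2 + 0.1884*j + 0.0672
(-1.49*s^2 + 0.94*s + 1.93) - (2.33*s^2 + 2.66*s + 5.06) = -3.82*s^2 - 1.72*s - 3.13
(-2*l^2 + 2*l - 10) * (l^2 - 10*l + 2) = -2*l^4 + 22*l^3 - 34*l^2 + 104*l - 20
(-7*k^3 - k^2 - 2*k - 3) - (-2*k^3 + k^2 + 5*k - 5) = -5*k^3 - 2*k^2 - 7*k + 2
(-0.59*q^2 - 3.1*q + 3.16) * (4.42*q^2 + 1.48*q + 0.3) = -2.6078*q^4 - 14.5752*q^3 + 9.2022*q^2 + 3.7468*q + 0.948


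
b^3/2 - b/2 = b*(b/2 + 1/2)*(b - 1)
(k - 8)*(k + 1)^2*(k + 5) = k^4 - k^3 - 45*k^2 - 83*k - 40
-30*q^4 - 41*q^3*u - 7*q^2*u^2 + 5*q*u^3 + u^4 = (-3*q + u)*(q + u)*(2*q + u)*(5*q + u)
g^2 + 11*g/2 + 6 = (g + 3/2)*(g + 4)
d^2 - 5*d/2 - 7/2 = (d - 7/2)*(d + 1)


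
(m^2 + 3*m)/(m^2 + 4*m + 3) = m/(m + 1)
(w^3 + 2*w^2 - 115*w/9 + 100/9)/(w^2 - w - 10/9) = (3*w^2 + 11*w - 20)/(3*w + 2)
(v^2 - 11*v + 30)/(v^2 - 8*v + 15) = (v - 6)/(v - 3)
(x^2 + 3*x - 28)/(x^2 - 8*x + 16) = (x + 7)/(x - 4)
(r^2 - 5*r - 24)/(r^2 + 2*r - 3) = (r - 8)/(r - 1)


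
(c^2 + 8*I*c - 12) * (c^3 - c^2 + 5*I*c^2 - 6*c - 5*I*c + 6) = c^5 - c^4 + 13*I*c^4 - 58*c^3 - 13*I*c^3 + 58*c^2 - 108*I*c^2 + 72*c + 108*I*c - 72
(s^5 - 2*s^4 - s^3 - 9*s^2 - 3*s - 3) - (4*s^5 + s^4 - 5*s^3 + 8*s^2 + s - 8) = -3*s^5 - 3*s^4 + 4*s^3 - 17*s^2 - 4*s + 5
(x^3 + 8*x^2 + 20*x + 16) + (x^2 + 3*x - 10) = x^3 + 9*x^2 + 23*x + 6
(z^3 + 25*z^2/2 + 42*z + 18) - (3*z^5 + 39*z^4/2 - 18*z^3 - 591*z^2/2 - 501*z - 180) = -3*z^5 - 39*z^4/2 + 19*z^3 + 308*z^2 + 543*z + 198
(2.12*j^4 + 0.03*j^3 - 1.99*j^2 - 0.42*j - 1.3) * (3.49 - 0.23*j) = -0.4876*j^5 + 7.3919*j^4 + 0.5624*j^3 - 6.8485*j^2 - 1.1668*j - 4.537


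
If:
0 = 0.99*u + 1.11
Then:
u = -1.12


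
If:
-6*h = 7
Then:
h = -7/6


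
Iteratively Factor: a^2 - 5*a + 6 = (a - 3)*(a - 2)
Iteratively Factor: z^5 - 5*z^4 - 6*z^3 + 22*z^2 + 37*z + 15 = (z - 3)*(z^4 - 2*z^3 - 12*z^2 - 14*z - 5) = (z - 3)*(z + 1)*(z^3 - 3*z^2 - 9*z - 5) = (z - 3)*(z + 1)^2*(z^2 - 4*z - 5) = (z - 5)*(z - 3)*(z + 1)^2*(z + 1)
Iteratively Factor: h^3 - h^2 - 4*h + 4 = (h - 2)*(h^2 + h - 2) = (h - 2)*(h + 2)*(h - 1)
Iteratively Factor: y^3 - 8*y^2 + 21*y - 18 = (y - 2)*(y^2 - 6*y + 9) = (y - 3)*(y - 2)*(y - 3)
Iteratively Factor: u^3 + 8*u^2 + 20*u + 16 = (u + 4)*(u^2 + 4*u + 4) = (u + 2)*(u + 4)*(u + 2)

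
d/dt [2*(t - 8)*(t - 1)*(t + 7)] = 6*t^2 - 8*t - 110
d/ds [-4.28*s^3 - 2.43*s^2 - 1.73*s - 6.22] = -12.84*s^2 - 4.86*s - 1.73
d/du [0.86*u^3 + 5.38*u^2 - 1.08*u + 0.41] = 2.58*u^2 + 10.76*u - 1.08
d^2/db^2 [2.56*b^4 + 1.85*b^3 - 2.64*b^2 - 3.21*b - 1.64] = 30.72*b^2 + 11.1*b - 5.28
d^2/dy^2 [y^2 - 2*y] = 2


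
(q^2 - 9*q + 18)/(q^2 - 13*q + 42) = (q - 3)/(q - 7)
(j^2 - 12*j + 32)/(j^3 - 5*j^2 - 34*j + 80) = (j - 4)/(j^2 + 3*j - 10)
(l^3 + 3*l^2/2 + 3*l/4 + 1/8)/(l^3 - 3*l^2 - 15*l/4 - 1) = (l + 1/2)/(l - 4)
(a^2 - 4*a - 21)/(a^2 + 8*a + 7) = (a^2 - 4*a - 21)/(a^2 + 8*a + 7)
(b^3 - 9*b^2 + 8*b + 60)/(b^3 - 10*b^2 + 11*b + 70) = (b - 6)/(b - 7)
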